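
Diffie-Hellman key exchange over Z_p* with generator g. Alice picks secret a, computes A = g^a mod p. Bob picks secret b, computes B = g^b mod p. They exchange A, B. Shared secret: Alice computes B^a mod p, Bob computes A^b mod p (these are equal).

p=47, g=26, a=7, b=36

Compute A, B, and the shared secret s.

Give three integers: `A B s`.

A = 26^7 mod 47  (bits of 7 = 111)
  bit 0 = 1: r = r^2 * 26 mod 47 = 1^2 * 26 = 1*26 = 26
  bit 1 = 1: r = r^2 * 26 mod 47 = 26^2 * 26 = 18*26 = 45
  bit 2 = 1: r = r^2 * 26 mod 47 = 45^2 * 26 = 4*26 = 10
  -> A = 10
B = 26^36 mod 47  (bits of 36 = 100100)
  bit 0 = 1: r = r^2 * 26 mod 47 = 1^2 * 26 = 1*26 = 26
  bit 1 = 0: r = r^2 mod 47 = 26^2 = 18
  bit 2 = 0: r = r^2 mod 47 = 18^2 = 42
  bit 3 = 1: r = r^2 * 26 mod 47 = 42^2 * 26 = 25*26 = 39
  bit 4 = 0: r = r^2 mod 47 = 39^2 = 17
  bit 5 = 0: r = r^2 mod 47 = 17^2 = 7
  -> B = 7
s = B^a = 7^7 mod 47  (bits of 7 = 111)
  bit 0 = 1: r = r^2 * 7 mod 47 = 1^2 * 7 = 1*7 = 7
  bit 1 = 1: r = r^2 * 7 mod 47 = 7^2 * 7 = 2*7 = 14
  bit 2 = 1: r = r^2 * 7 mod 47 = 14^2 * 7 = 8*7 = 9
  -> s = B^a = 9

Answer: 10 7 9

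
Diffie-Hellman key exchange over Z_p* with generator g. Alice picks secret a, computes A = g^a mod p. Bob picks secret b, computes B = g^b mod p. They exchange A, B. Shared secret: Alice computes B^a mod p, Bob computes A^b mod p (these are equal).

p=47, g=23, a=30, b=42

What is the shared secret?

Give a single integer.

Answer: 32

Derivation:
A = 23^30 mod 47  (bits of 30 = 11110)
  bit 0 = 1: r = r^2 * 23 mod 47 = 1^2 * 23 = 1*23 = 23
  bit 1 = 1: r = r^2 * 23 mod 47 = 23^2 * 23 = 12*23 = 41
  bit 2 = 1: r = r^2 * 23 mod 47 = 41^2 * 23 = 36*23 = 29
  bit 3 = 1: r = r^2 * 23 mod 47 = 29^2 * 23 = 42*23 = 26
  bit 4 = 0: r = r^2 mod 47 = 26^2 = 18
  -> A = 18
B = 23^42 mod 47  (bits of 42 = 101010)
  bit 0 = 1: r = r^2 * 23 mod 47 = 1^2 * 23 = 1*23 = 23
  bit 1 = 0: r = r^2 mod 47 = 23^2 = 12
  bit 2 = 1: r = r^2 * 23 mod 47 = 12^2 * 23 = 3*23 = 22
  bit 3 = 0: r = r^2 mod 47 = 22^2 = 14
  bit 4 = 1: r = r^2 * 23 mod 47 = 14^2 * 23 = 8*23 = 43
  bit 5 = 0: r = r^2 mod 47 = 43^2 = 16
  -> B = 16
s = B^a = 16^30 mod 47  (bits of 30 = 11110)
  bit 0 = 1: r = r^2 * 16 mod 47 = 1^2 * 16 = 1*16 = 16
  bit 1 = 1: r = r^2 * 16 mod 47 = 16^2 * 16 = 21*16 = 7
  bit 2 = 1: r = r^2 * 16 mod 47 = 7^2 * 16 = 2*16 = 32
  bit 3 = 1: r = r^2 * 16 mod 47 = 32^2 * 16 = 37*16 = 28
  bit 4 = 0: r = r^2 mod 47 = 28^2 = 32
  -> s = B^a = 32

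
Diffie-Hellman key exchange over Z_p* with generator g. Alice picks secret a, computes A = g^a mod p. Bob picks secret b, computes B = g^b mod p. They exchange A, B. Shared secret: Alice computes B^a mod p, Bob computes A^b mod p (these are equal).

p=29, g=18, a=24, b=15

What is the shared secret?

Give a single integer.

A = 18^24 mod 29  (bits of 24 = 11000)
  bit 0 = 1: r = r^2 * 18 mod 29 = 1^2 * 18 = 1*18 = 18
  bit 1 = 1: r = r^2 * 18 mod 29 = 18^2 * 18 = 5*18 = 3
  bit 2 = 0: r = r^2 mod 29 = 3^2 = 9
  bit 3 = 0: r = r^2 mod 29 = 9^2 = 23
  bit 4 = 0: r = r^2 mod 29 = 23^2 = 7
  -> A = 7
B = 18^15 mod 29  (bits of 15 = 1111)
  bit 0 = 1: r = r^2 * 18 mod 29 = 1^2 * 18 = 1*18 = 18
  bit 1 = 1: r = r^2 * 18 mod 29 = 18^2 * 18 = 5*18 = 3
  bit 2 = 1: r = r^2 * 18 mod 29 = 3^2 * 18 = 9*18 = 17
  bit 3 = 1: r = r^2 * 18 mod 29 = 17^2 * 18 = 28*18 = 11
  -> B = 11
s = B^a = 11^24 mod 29  (bits of 24 = 11000)
  bit 0 = 1: r = r^2 * 11 mod 29 = 1^2 * 11 = 1*11 = 11
  bit 1 = 1: r = r^2 * 11 mod 29 = 11^2 * 11 = 5*11 = 26
  bit 2 = 0: r = r^2 mod 29 = 26^2 = 9
  bit 3 = 0: r = r^2 mod 29 = 9^2 = 23
  bit 4 = 0: r = r^2 mod 29 = 23^2 = 7
  -> s = B^a = 7

Answer: 7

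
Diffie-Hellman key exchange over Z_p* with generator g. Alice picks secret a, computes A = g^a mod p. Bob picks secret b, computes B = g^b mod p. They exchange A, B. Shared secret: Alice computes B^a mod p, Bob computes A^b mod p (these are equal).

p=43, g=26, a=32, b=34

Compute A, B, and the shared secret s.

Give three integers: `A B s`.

A = 26^32 mod 43  (bits of 32 = 100000)
  bit 0 = 1: r = r^2 * 26 mod 43 = 1^2 * 26 = 1*26 = 26
  bit 1 = 0: r = r^2 mod 43 = 26^2 = 31
  bit 2 = 0: r = r^2 mod 43 = 31^2 = 15
  bit 3 = 0: r = r^2 mod 43 = 15^2 = 10
  bit 4 = 0: r = r^2 mod 43 = 10^2 = 14
  bit 5 = 0: r = r^2 mod 43 = 14^2 = 24
  -> A = 24
B = 26^34 mod 43  (bits of 34 = 100010)
  bit 0 = 1: r = r^2 * 26 mod 43 = 1^2 * 26 = 1*26 = 26
  bit 1 = 0: r = r^2 mod 43 = 26^2 = 31
  bit 2 = 0: r = r^2 mod 43 = 31^2 = 15
  bit 3 = 0: r = r^2 mod 43 = 15^2 = 10
  bit 4 = 1: r = r^2 * 26 mod 43 = 10^2 * 26 = 14*26 = 20
  bit 5 = 0: r = r^2 mod 43 = 20^2 = 13
  -> B = 13
s = B^a = 13^32 mod 43  (bits of 32 = 100000)
  bit 0 = 1: r = r^2 * 13 mod 43 = 1^2 * 13 = 1*13 = 13
  bit 1 = 0: r = r^2 mod 43 = 13^2 = 40
  bit 2 = 0: r = r^2 mod 43 = 40^2 = 9
  bit 3 = 0: r = r^2 mod 43 = 9^2 = 38
  bit 4 = 0: r = r^2 mod 43 = 38^2 = 25
  bit 5 = 0: r = r^2 mod 43 = 25^2 = 23
  -> s = B^a = 23

Answer: 24 13 23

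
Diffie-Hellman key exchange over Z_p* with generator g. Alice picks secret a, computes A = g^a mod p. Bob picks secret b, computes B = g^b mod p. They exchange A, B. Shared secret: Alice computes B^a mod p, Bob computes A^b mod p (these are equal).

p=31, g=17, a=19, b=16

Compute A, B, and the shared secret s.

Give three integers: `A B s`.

A = 17^19 mod 31  (bits of 19 = 10011)
  bit 0 = 1: r = r^2 * 17 mod 31 = 1^2 * 17 = 1*17 = 17
  bit 1 = 0: r = r^2 mod 31 = 17^2 = 10
  bit 2 = 0: r = r^2 mod 31 = 10^2 = 7
  bit 3 = 1: r = r^2 * 17 mod 31 = 7^2 * 17 = 18*17 = 27
  bit 4 = 1: r = r^2 * 17 mod 31 = 27^2 * 17 = 16*17 = 24
  -> A = 24
B = 17^16 mod 31  (bits of 16 = 10000)
  bit 0 = 1: r = r^2 * 17 mod 31 = 1^2 * 17 = 1*17 = 17
  bit 1 = 0: r = r^2 mod 31 = 17^2 = 10
  bit 2 = 0: r = r^2 mod 31 = 10^2 = 7
  bit 3 = 0: r = r^2 mod 31 = 7^2 = 18
  bit 4 = 0: r = r^2 mod 31 = 18^2 = 14
  -> B = 14
s = B^a = 14^19 mod 31  (bits of 19 = 10011)
  bit 0 = 1: r = r^2 * 14 mod 31 = 1^2 * 14 = 1*14 = 14
  bit 1 = 0: r = r^2 mod 31 = 14^2 = 10
  bit 2 = 0: r = r^2 mod 31 = 10^2 = 7
  bit 3 = 1: r = r^2 * 14 mod 31 = 7^2 * 14 = 18*14 = 4
  bit 4 = 1: r = r^2 * 14 mod 31 = 4^2 * 14 = 16*14 = 7
  -> s = B^a = 7

Answer: 24 14 7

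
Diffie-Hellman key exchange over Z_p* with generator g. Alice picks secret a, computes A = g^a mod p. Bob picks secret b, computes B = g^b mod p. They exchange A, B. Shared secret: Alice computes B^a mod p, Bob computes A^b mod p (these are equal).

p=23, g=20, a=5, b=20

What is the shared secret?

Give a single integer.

A = 20^5 mod 23  (bits of 5 = 101)
  bit 0 = 1: r = r^2 * 20 mod 23 = 1^2 * 20 = 1*20 = 20
  bit 1 = 0: r = r^2 mod 23 = 20^2 = 9
  bit 2 = 1: r = r^2 * 20 mod 23 = 9^2 * 20 = 12*20 = 10
  -> A = 10
B = 20^20 mod 23  (bits of 20 = 10100)
  bit 0 = 1: r = r^2 * 20 mod 23 = 1^2 * 20 = 1*20 = 20
  bit 1 = 0: r = r^2 mod 23 = 20^2 = 9
  bit 2 = 1: r = r^2 * 20 mod 23 = 9^2 * 20 = 12*20 = 10
  bit 3 = 0: r = r^2 mod 23 = 10^2 = 8
  bit 4 = 0: r = r^2 mod 23 = 8^2 = 18
  -> B = 18
s = B^a = 18^5 mod 23  (bits of 5 = 101)
  bit 0 = 1: r = r^2 * 18 mod 23 = 1^2 * 18 = 1*18 = 18
  bit 1 = 0: r = r^2 mod 23 = 18^2 = 2
  bit 2 = 1: r = r^2 * 18 mod 23 = 2^2 * 18 = 4*18 = 3
  -> s = B^a = 3

Answer: 3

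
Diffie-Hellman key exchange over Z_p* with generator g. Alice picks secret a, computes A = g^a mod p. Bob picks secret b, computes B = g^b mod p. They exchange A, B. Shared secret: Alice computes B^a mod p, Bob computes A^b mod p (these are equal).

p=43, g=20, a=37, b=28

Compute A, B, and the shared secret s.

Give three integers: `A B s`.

A = 20^37 mod 43  (bits of 37 = 100101)
  bit 0 = 1: r = r^2 * 20 mod 43 = 1^2 * 20 = 1*20 = 20
  bit 1 = 0: r = r^2 mod 43 = 20^2 = 13
  bit 2 = 0: r = r^2 mod 43 = 13^2 = 40
  bit 3 = 1: r = r^2 * 20 mod 43 = 40^2 * 20 = 9*20 = 8
  bit 4 = 0: r = r^2 mod 43 = 8^2 = 21
  bit 5 = 1: r = r^2 * 20 mod 43 = 21^2 * 20 = 11*20 = 5
  -> A = 5
B = 20^28 mod 43  (bits of 28 = 11100)
  bit 0 = 1: r = r^2 * 20 mod 43 = 1^2 * 20 = 1*20 = 20
  bit 1 = 1: r = r^2 * 20 mod 43 = 20^2 * 20 = 13*20 = 2
  bit 2 = 1: r = r^2 * 20 mod 43 = 2^2 * 20 = 4*20 = 37
  bit 3 = 0: r = r^2 mod 43 = 37^2 = 36
  bit 4 = 0: r = r^2 mod 43 = 36^2 = 6
  -> B = 6
s = B^a = 6^37 mod 43  (bits of 37 = 100101)
  bit 0 = 1: r = r^2 * 6 mod 43 = 1^2 * 6 = 1*6 = 6
  bit 1 = 0: r = r^2 mod 43 = 6^2 = 36
  bit 2 = 0: r = r^2 mod 43 = 36^2 = 6
  bit 3 = 1: r = r^2 * 6 mod 43 = 6^2 * 6 = 36*6 = 1
  bit 4 = 0: r = r^2 mod 43 = 1^2 = 1
  bit 5 = 1: r = r^2 * 6 mod 43 = 1^2 * 6 = 1*6 = 6
  -> s = B^a = 6

Answer: 5 6 6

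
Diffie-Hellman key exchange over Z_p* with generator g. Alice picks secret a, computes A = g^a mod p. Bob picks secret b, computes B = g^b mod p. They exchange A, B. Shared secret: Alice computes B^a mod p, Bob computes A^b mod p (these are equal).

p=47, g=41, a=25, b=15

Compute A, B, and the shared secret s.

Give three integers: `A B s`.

A = 41^25 mod 47  (bits of 25 = 11001)
  bit 0 = 1: r = r^2 * 41 mod 47 = 1^2 * 41 = 1*41 = 41
  bit 1 = 1: r = r^2 * 41 mod 47 = 41^2 * 41 = 36*41 = 19
  bit 2 = 0: r = r^2 mod 47 = 19^2 = 32
  bit 3 = 0: r = r^2 mod 47 = 32^2 = 37
  bit 4 = 1: r = r^2 * 41 mod 47 = 37^2 * 41 = 6*41 = 11
  -> A = 11
B = 41^15 mod 47  (bits of 15 = 1111)
  bit 0 = 1: r = r^2 * 41 mod 47 = 1^2 * 41 = 1*41 = 41
  bit 1 = 1: r = r^2 * 41 mod 47 = 41^2 * 41 = 36*41 = 19
  bit 2 = 1: r = r^2 * 41 mod 47 = 19^2 * 41 = 32*41 = 43
  bit 3 = 1: r = r^2 * 41 mod 47 = 43^2 * 41 = 16*41 = 45
  -> B = 45
s = B^a = 45^25 mod 47  (bits of 25 = 11001)
  bit 0 = 1: r = r^2 * 45 mod 47 = 1^2 * 45 = 1*45 = 45
  bit 1 = 1: r = r^2 * 45 mod 47 = 45^2 * 45 = 4*45 = 39
  bit 2 = 0: r = r^2 mod 47 = 39^2 = 17
  bit 3 = 0: r = r^2 mod 47 = 17^2 = 7
  bit 4 = 1: r = r^2 * 45 mod 47 = 7^2 * 45 = 2*45 = 43
  -> s = B^a = 43

Answer: 11 45 43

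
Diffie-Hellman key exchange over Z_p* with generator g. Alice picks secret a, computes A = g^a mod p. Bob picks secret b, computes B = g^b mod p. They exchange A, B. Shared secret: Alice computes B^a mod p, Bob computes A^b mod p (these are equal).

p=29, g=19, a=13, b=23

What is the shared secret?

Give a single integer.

A = 19^13 mod 29  (bits of 13 = 1101)
  bit 0 = 1: r = r^2 * 19 mod 29 = 1^2 * 19 = 1*19 = 19
  bit 1 = 1: r = r^2 * 19 mod 29 = 19^2 * 19 = 13*19 = 15
  bit 2 = 0: r = r^2 mod 29 = 15^2 = 22
  bit 3 = 1: r = r^2 * 19 mod 29 = 22^2 * 19 = 20*19 = 3
  -> A = 3
B = 19^23 mod 29  (bits of 23 = 10111)
  bit 0 = 1: r = r^2 * 19 mod 29 = 1^2 * 19 = 1*19 = 19
  bit 1 = 0: r = r^2 mod 29 = 19^2 = 13
  bit 2 = 1: r = r^2 * 19 mod 29 = 13^2 * 19 = 24*19 = 21
  bit 3 = 1: r = r^2 * 19 mod 29 = 21^2 * 19 = 6*19 = 27
  bit 4 = 1: r = r^2 * 19 mod 29 = 27^2 * 19 = 4*19 = 18
  -> B = 18
s = B^a = 18^13 mod 29  (bits of 13 = 1101)
  bit 0 = 1: r = r^2 * 18 mod 29 = 1^2 * 18 = 1*18 = 18
  bit 1 = 1: r = r^2 * 18 mod 29 = 18^2 * 18 = 5*18 = 3
  bit 2 = 0: r = r^2 mod 29 = 3^2 = 9
  bit 3 = 1: r = r^2 * 18 mod 29 = 9^2 * 18 = 23*18 = 8
  -> s = B^a = 8

Answer: 8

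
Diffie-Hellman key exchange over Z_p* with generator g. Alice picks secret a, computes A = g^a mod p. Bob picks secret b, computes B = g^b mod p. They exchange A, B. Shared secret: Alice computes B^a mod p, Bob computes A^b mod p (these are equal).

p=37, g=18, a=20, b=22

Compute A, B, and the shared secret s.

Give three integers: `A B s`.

Answer: 9 30 12

Derivation:
A = 18^20 mod 37  (bits of 20 = 10100)
  bit 0 = 1: r = r^2 * 18 mod 37 = 1^2 * 18 = 1*18 = 18
  bit 1 = 0: r = r^2 mod 37 = 18^2 = 28
  bit 2 = 1: r = r^2 * 18 mod 37 = 28^2 * 18 = 7*18 = 15
  bit 3 = 0: r = r^2 mod 37 = 15^2 = 3
  bit 4 = 0: r = r^2 mod 37 = 3^2 = 9
  -> A = 9
B = 18^22 mod 37  (bits of 22 = 10110)
  bit 0 = 1: r = r^2 * 18 mod 37 = 1^2 * 18 = 1*18 = 18
  bit 1 = 0: r = r^2 mod 37 = 18^2 = 28
  bit 2 = 1: r = r^2 * 18 mod 37 = 28^2 * 18 = 7*18 = 15
  bit 3 = 1: r = r^2 * 18 mod 37 = 15^2 * 18 = 3*18 = 17
  bit 4 = 0: r = r^2 mod 37 = 17^2 = 30
  -> B = 30
s = B^a = 30^20 mod 37  (bits of 20 = 10100)
  bit 0 = 1: r = r^2 * 30 mod 37 = 1^2 * 30 = 1*30 = 30
  bit 1 = 0: r = r^2 mod 37 = 30^2 = 12
  bit 2 = 1: r = r^2 * 30 mod 37 = 12^2 * 30 = 33*30 = 28
  bit 3 = 0: r = r^2 mod 37 = 28^2 = 7
  bit 4 = 0: r = r^2 mod 37 = 7^2 = 12
  -> s = B^a = 12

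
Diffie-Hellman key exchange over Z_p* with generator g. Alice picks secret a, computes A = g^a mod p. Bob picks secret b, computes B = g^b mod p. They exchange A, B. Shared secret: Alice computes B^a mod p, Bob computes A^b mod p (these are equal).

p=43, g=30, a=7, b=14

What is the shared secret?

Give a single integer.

A = 30^7 mod 43  (bits of 7 = 111)
  bit 0 = 1: r = r^2 * 30 mod 43 = 1^2 * 30 = 1*30 = 30
  bit 1 = 1: r = r^2 * 30 mod 43 = 30^2 * 30 = 40*30 = 39
  bit 2 = 1: r = r^2 * 30 mod 43 = 39^2 * 30 = 16*30 = 7
  -> A = 7
B = 30^14 mod 43  (bits of 14 = 1110)
  bit 0 = 1: r = r^2 * 30 mod 43 = 1^2 * 30 = 1*30 = 30
  bit 1 = 1: r = r^2 * 30 mod 43 = 30^2 * 30 = 40*30 = 39
  bit 2 = 1: r = r^2 * 30 mod 43 = 39^2 * 30 = 16*30 = 7
  bit 3 = 0: r = r^2 mod 43 = 7^2 = 6
  -> B = 6
s = B^a = 6^7 mod 43  (bits of 7 = 111)
  bit 0 = 1: r = r^2 * 6 mod 43 = 1^2 * 6 = 1*6 = 6
  bit 1 = 1: r = r^2 * 6 mod 43 = 6^2 * 6 = 36*6 = 1
  bit 2 = 1: r = r^2 * 6 mod 43 = 1^2 * 6 = 1*6 = 6
  -> s = B^a = 6

Answer: 6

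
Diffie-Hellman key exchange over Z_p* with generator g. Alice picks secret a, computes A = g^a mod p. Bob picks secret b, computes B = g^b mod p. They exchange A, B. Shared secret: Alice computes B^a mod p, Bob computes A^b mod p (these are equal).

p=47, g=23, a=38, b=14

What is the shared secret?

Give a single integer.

A = 23^38 mod 47  (bits of 38 = 100110)
  bit 0 = 1: r = r^2 * 23 mod 47 = 1^2 * 23 = 1*23 = 23
  bit 1 = 0: r = r^2 mod 47 = 23^2 = 12
  bit 2 = 0: r = r^2 mod 47 = 12^2 = 3
  bit 3 = 1: r = r^2 * 23 mod 47 = 3^2 * 23 = 9*23 = 19
  bit 4 = 1: r = r^2 * 23 mod 47 = 19^2 * 23 = 32*23 = 31
  bit 5 = 0: r = r^2 mod 47 = 31^2 = 21
  -> A = 21
B = 23^14 mod 47  (bits of 14 = 1110)
  bit 0 = 1: r = r^2 * 23 mod 47 = 1^2 * 23 = 1*23 = 23
  bit 1 = 1: r = r^2 * 23 mod 47 = 23^2 * 23 = 12*23 = 41
  bit 2 = 1: r = r^2 * 23 mod 47 = 41^2 * 23 = 36*23 = 29
  bit 3 = 0: r = r^2 mod 47 = 29^2 = 42
  -> B = 42
s = B^a = 42^38 mod 47  (bits of 38 = 100110)
  bit 0 = 1: r = r^2 * 42 mod 47 = 1^2 * 42 = 1*42 = 42
  bit 1 = 0: r = r^2 mod 47 = 42^2 = 25
  bit 2 = 0: r = r^2 mod 47 = 25^2 = 14
  bit 3 = 1: r = r^2 * 42 mod 47 = 14^2 * 42 = 8*42 = 7
  bit 4 = 1: r = r^2 * 42 mod 47 = 7^2 * 42 = 2*42 = 37
  bit 5 = 0: r = r^2 mod 47 = 37^2 = 6
  -> s = B^a = 6

Answer: 6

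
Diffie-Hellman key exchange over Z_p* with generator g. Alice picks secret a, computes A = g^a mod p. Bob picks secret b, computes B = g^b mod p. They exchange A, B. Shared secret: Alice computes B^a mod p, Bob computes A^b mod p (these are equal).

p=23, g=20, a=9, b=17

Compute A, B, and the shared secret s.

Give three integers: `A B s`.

A = 20^9 mod 23  (bits of 9 = 1001)
  bit 0 = 1: r = r^2 * 20 mod 23 = 1^2 * 20 = 1*20 = 20
  bit 1 = 0: r = r^2 mod 23 = 20^2 = 9
  bit 2 = 0: r = r^2 mod 23 = 9^2 = 12
  bit 3 = 1: r = r^2 * 20 mod 23 = 12^2 * 20 = 6*20 = 5
  -> A = 5
B = 20^17 mod 23  (bits of 17 = 10001)
  bit 0 = 1: r = r^2 * 20 mod 23 = 1^2 * 20 = 1*20 = 20
  bit 1 = 0: r = r^2 mod 23 = 20^2 = 9
  bit 2 = 0: r = r^2 mod 23 = 9^2 = 12
  bit 3 = 0: r = r^2 mod 23 = 12^2 = 6
  bit 4 = 1: r = r^2 * 20 mod 23 = 6^2 * 20 = 13*20 = 7
  -> B = 7
s = B^a = 7^9 mod 23  (bits of 9 = 1001)
  bit 0 = 1: r = r^2 * 7 mod 23 = 1^2 * 7 = 1*7 = 7
  bit 1 = 0: r = r^2 mod 23 = 7^2 = 3
  bit 2 = 0: r = r^2 mod 23 = 3^2 = 9
  bit 3 = 1: r = r^2 * 7 mod 23 = 9^2 * 7 = 12*7 = 15
  -> s = B^a = 15

Answer: 5 7 15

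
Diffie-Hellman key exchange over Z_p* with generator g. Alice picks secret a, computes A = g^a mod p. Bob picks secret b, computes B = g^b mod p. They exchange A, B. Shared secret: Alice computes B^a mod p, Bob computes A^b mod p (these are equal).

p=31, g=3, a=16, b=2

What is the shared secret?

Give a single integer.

A = 3^16 mod 31  (bits of 16 = 10000)
  bit 0 = 1: r = r^2 * 3 mod 31 = 1^2 * 3 = 1*3 = 3
  bit 1 = 0: r = r^2 mod 31 = 3^2 = 9
  bit 2 = 0: r = r^2 mod 31 = 9^2 = 19
  bit 3 = 0: r = r^2 mod 31 = 19^2 = 20
  bit 4 = 0: r = r^2 mod 31 = 20^2 = 28
  -> A = 28
B = 3^2 mod 31  (bits of 2 = 10)
  bit 0 = 1: r = r^2 * 3 mod 31 = 1^2 * 3 = 1*3 = 3
  bit 1 = 0: r = r^2 mod 31 = 3^2 = 9
  -> B = 9
s = B^a = 9^16 mod 31  (bits of 16 = 10000)
  bit 0 = 1: r = r^2 * 9 mod 31 = 1^2 * 9 = 1*9 = 9
  bit 1 = 0: r = r^2 mod 31 = 9^2 = 19
  bit 2 = 0: r = r^2 mod 31 = 19^2 = 20
  bit 3 = 0: r = r^2 mod 31 = 20^2 = 28
  bit 4 = 0: r = r^2 mod 31 = 28^2 = 9
  -> s = B^a = 9

Answer: 9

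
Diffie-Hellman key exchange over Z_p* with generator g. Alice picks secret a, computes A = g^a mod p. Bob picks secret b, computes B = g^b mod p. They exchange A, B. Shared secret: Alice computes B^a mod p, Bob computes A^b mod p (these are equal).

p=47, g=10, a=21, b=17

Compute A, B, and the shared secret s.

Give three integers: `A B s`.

Answer: 39 5 15

Derivation:
A = 10^21 mod 47  (bits of 21 = 10101)
  bit 0 = 1: r = r^2 * 10 mod 47 = 1^2 * 10 = 1*10 = 10
  bit 1 = 0: r = r^2 mod 47 = 10^2 = 6
  bit 2 = 1: r = r^2 * 10 mod 47 = 6^2 * 10 = 36*10 = 31
  bit 3 = 0: r = r^2 mod 47 = 31^2 = 21
  bit 4 = 1: r = r^2 * 10 mod 47 = 21^2 * 10 = 18*10 = 39
  -> A = 39
B = 10^17 mod 47  (bits of 17 = 10001)
  bit 0 = 1: r = r^2 * 10 mod 47 = 1^2 * 10 = 1*10 = 10
  bit 1 = 0: r = r^2 mod 47 = 10^2 = 6
  bit 2 = 0: r = r^2 mod 47 = 6^2 = 36
  bit 3 = 0: r = r^2 mod 47 = 36^2 = 27
  bit 4 = 1: r = r^2 * 10 mod 47 = 27^2 * 10 = 24*10 = 5
  -> B = 5
s = B^a = 5^21 mod 47  (bits of 21 = 10101)
  bit 0 = 1: r = r^2 * 5 mod 47 = 1^2 * 5 = 1*5 = 5
  bit 1 = 0: r = r^2 mod 47 = 5^2 = 25
  bit 2 = 1: r = r^2 * 5 mod 47 = 25^2 * 5 = 14*5 = 23
  bit 3 = 0: r = r^2 mod 47 = 23^2 = 12
  bit 4 = 1: r = r^2 * 5 mod 47 = 12^2 * 5 = 3*5 = 15
  -> s = B^a = 15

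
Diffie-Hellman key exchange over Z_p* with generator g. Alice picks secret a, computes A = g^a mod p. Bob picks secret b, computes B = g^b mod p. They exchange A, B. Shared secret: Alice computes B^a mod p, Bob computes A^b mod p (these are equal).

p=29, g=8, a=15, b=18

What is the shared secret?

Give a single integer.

A = 8^15 mod 29  (bits of 15 = 1111)
  bit 0 = 1: r = r^2 * 8 mod 29 = 1^2 * 8 = 1*8 = 8
  bit 1 = 1: r = r^2 * 8 mod 29 = 8^2 * 8 = 6*8 = 19
  bit 2 = 1: r = r^2 * 8 mod 29 = 19^2 * 8 = 13*8 = 17
  bit 3 = 1: r = r^2 * 8 mod 29 = 17^2 * 8 = 28*8 = 21
  -> A = 21
B = 8^18 mod 29  (bits of 18 = 10010)
  bit 0 = 1: r = r^2 * 8 mod 29 = 1^2 * 8 = 1*8 = 8
  bit 1 = 0: r = r^2 mod 29 = 8^2 = 6
  bit 2 = 0: r = r^2 mod 29 = 6^2 = 7
  bit 3 = 1: r = r^2 * 8 mod 29 = 7^2 * 8 = 20*8 = 15
  bit 4 = 0: r = r^2 mod 29 = 15^2 = 22
  -> B = 22
s = B^a = 22^15 mod 29  (bits of 15 = 1111)
  bit 0 = 1: r = r^2 * 22 mod 29 = 1^2 * 22 = 1*22 = 22
  bit 1 = 1: r = r^2 * 22 mod 29 = 22^2 * 22 = 20*22 = 5
  bit 2 = 1: r = r^2 * 22 mod 29 = 5^2 * 22 = 25*22 = 28
  bit 3 = 1: r = r^2 * 22 mod 29 = 28^2 * 22 = 1*22 = 22
  -> s = B^a = 22

Answer: 22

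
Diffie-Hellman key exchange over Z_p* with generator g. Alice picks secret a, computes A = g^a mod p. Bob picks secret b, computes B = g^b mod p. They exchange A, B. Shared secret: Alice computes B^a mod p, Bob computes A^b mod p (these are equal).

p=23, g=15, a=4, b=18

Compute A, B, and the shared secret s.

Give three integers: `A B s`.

A = 15^4 mod 23  (bits of 4 = 100)
  bit 0 = 1: r = r^2 * 15 mod 23 = 1^2 * 15 = 1*15 = 15
  bit 1 = 0: r = r^2 mod 23 = 15^2 = 18
  bit 2 = 0: r = r^2 mod 23 = 18^2 = 2
  -> A = 2
B = 15^18 mod 23  (bits of 18 = 10010)
  bit 0 = 1: r = r^2 * 15 mod 23 = 1^2 * 15 = 1*15 = 15
  bit 1 = 0: r = r^2 mod 23 = 15^2 = 18
  bit 2 = 0: r = r^2 mod 23 = 18^2 = 2
  bit 3 = 1: r = r^2 * 15 mod 23 = 2^2 * 15 = 4*15 = 14
  bit 4 = 0: r = r^2 mod 23 = 14^2 = 12
  -> B = 12
s = B^a = 12^4 mod 23  (bits of 4 = 100)
  bit 0 = 1: r = r^2 * 12 mod 23 = 1^2 * 12 = 1*12 = 12
  bit 1 = 0: r = r^2 mod 23 = 12^2 = 6
  bit 2 = 0: r = r^2 mod 23 = 6^2 = 13
  -> s = B^a = 13

Answer: 2 12 13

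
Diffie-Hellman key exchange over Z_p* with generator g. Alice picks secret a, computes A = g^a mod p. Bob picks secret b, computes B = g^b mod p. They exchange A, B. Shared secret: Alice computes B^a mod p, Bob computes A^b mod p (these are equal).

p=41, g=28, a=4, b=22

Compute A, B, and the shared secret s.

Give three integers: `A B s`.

A = 28^4 mod 41  (bits of 4 = 100)
  bit 0 = 1: r = r^2 * 28 mod 41 = 1^2 * 28 = 1*28 = 28
  bit 1 = 0: r = r^2 mod 41 = 28^2 = 5
  bit 2 = 0: r = r^2 mod 41 = 5^2 = 25
  -> A = 25
B = 28^22 mod 41  (bits of 22 = 10110)
  bit 0 = 1: r = r^2 * 28 mod 41 = 1^2 * 28 = 1*28 = 28
  bit 1 = 0: r = r^2 mod 41 = 28^2 = 5
  bit 2 = 1: r = r^2 * 28 mod 41 = 5^2 * 28 = 25*28 = 3
  bit 3 = 1: r = r^2 * 28 mod 41 = 3^2 * 28 = 9*28 = 6
  bit 4 = 0: r = r^2 mod 41 = 6^2 = 36
  -> B = 36
s = B^a = 36^4 mod 41  (bits of 4 = 100)
  bit 0 = 1: r = r^2 * 36 mod 41 = 1^2 * 36 = 1*36 = 36
  bit 1 = 0: r = r^2 mod 41 = 36^2 = 25
  bit 2 = 0: r = r^2 mod 41 = 25^2 = 10
  -> s = B^a = 10

Answer: 25 36 10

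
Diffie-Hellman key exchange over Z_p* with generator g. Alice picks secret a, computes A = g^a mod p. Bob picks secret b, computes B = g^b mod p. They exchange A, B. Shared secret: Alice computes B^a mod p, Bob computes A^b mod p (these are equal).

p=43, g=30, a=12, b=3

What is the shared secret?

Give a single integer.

A = 30^12 mod 43  (bits of 12 = 1100)
  bit 0 = 1: r = r^2 * 30 mod 43 = 1^2 * 30 = 1*30 = 30
  bit 1 = 1: r = r^2 * 30 mod 43 = 30^2 * 30 = 40*30 = 39
  bit 2 = 0: r = r^2 mod 43 = 39^2 = 16
  bit 3 = 0: r = r^2 mod 43 = 16^2 = 41
  -> A = 41
B = 30^3 mod 43  (bits of 3 = 11)
  bit 0 = 1: r = r^2 * 30 mod 43 = 1^2 * 30 = 1*30 = 30
  bit 1 = 1: r = r^2 * 30 mod 43 = 30^2 * 30 = 40*30 = 39
  -> B = 39
s = B^a = 39^12 mod 43  (bits of 12 = 1100)
  bit 0 = 1: r = r^2 * 39 mod 43 = 1^2 * 39 = 1*39 = 39
  bit 1 = 1: r = r^2 * 39 mod 43 = 39^2 * 39 = 16*39 = 22
  bit 2 = 0: r = r^2 mod 43 = 22^2 = 11
  bit 3 = 0: r = r^2 mod 43 = 11^2 = 35
  -> s = B^a = 35

Answer: 35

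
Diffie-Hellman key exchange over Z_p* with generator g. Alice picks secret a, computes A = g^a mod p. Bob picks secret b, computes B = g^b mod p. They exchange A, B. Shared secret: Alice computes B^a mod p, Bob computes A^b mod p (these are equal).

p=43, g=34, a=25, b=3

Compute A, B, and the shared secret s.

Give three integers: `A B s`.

Answer: 18 2 27

Derivation:
A = 34^25 mod 43  (bits of 25 = 11001)
  bit 0 = 1: r = r^2 * 34 mod 43 = 1^2 * 34 = 1*34 = 34
  bit 1 = 1: r = r^2 * 34 mod 43 = 34^2 * 34 = 38*34 = 2
  bit 2 = 0: r = r^2 mod 43 = 2^2 = 4
  bit 3 = 0: r = r^2 mod 43 = 4^2 = 16
  bit 4 = 1: r = r^2 * 34 mod 43 = 16^2 * 34 = 41*34 = 18
  -> A = 18
B = 34^3 mod 43  (bits of 3 = 11)
  bit 0 = 1: r = r^2 * 34 mod 43 = 1^2 * 34 = 1*34 = 34
  bit 1 = 1: r = r^2 * 34 mod 43 = 34^2 * 34 = 38*34 = 2
  -> B = 2
s = B^a = 2^25 mod 43  (bits of 25 = 11001)
  bit 0 = 1: r = r^2 * 2 mod 43 = 1^2 * 2 = 1*2 = 2
  bit 1 = 1: r = r^2 * 2 mod 43 = 2^2 * 2 = 4*2 = 8
  bit 2 = 0: r = r^2 mod 43 = 8^2 = 21
  bit 3 = 0: r = r^2 mod 43 = 21^2 = 11
  bit 4 = 1: r = r^2 * 2 mod 43 = 11^2 * 2 = 35*2 = 27
  -> s = B^a = 27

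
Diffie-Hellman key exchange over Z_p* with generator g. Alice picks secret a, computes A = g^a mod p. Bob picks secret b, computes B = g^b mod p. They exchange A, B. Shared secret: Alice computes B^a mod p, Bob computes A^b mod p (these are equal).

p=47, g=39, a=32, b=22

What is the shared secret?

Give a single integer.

A = 39^32 mod 47  (bits of 32 = 100000)
  bit 0 = 1: r = r^2 * 39 mod 47 = 1^2 * 39 = 1*39 = 39
  bit 1 = 0: r = r^2 mod 47 = 39^2 = 17
  bit 2 = 0: r = r^2 mod 47 = 17^2 = 7
  bit 3 = 0: r = r^2 mod 47 = 7^2 = 2
  bit 4 = 0: r = r^2 mod 47 = 2^2 = 4
  bit 5 = 0: r = r^2 mod 47 = 4^2 = 16
  -> A = 16
B = 39^22 mod 47  (bits of 22 = 10110)
  bit 0 = 1: r = r^2 * 39 mod 47 = 1^2 * 39 = 1*39 = 39
  bit 1 = 0: r = r^2 mod 47 = 39^2 = 17
  bit 2 = 1: r = r^2 * 39 mod 47 = 17^2 * 39 = 7*39 = 38
  bit 3 = 1: r = r^2 * 39 mod 47 = 38^2 * 39 = 34*39 = 10
  bit 4 = 0: r = r^2 mod 47 = 10^2 = 6
  -> B = 6
s = B^a = 6^32 mod 47  (bits of 32 = 100000)
  bit 0 = 1: r = r^2 * 6 mod 47 = 1^2 * 6 = 1*6 = 6
  bit 1 = 0: r = r^2 mod 47 = 6^2 = 36
  bit 2 = 0: r = r^2 mod 47 = 36^2 = 27
  bit 3 = 0: r = r^2 mod 47 = 27^2 = 24
  bit 4 = 0: r = r^2 mod 47 = 24^2 = 12
  bit 5 = 0: r = r^2 mod 47 = 12^2 = 3
  -> s = B^a = 3

Answer: 3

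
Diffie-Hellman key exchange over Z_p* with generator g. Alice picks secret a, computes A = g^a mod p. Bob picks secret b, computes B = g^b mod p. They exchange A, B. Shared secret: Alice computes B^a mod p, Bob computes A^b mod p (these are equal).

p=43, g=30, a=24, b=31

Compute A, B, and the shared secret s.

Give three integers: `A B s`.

Answer: 4 28 21

Derivation:
A = 30^24 mod 43  (bits of 24 = 11000)
  bit 0 = 1: r = r^2 * 30 mod 43 = 1^2 * 30 = 1*30 = 30
  bit 1 = 1: r = r^2 * 30 mod 43 = 30^2 * 30 = 40*30 = 39
  bit 2 = 0: r = r^2 mod 43 = 39^2 = 16
  bit 3 = 0: r = r^2 mod 43 = 16^2 = 41
  bit 4 = 0: r = r^2 mod 43 = 41^2 = 4
  -> A = 4
B = 30^31 mod 43  (bits of 31 = 11111)
  bit 0 = 1: r = r^2 * 30 mod 43 = 1^2 * 30 = 1*30 = 30
  bit 1 = 1: r = r^2 * 30 mod 43 = 30^2 * 30 = 40*30 = 39
  bit 2 = 1: r = r^2 * 30 mod 43 = 39^2 * 30 = 16*30 = 7
  bit 3 = 1: r = r^2 * 30 mod 43 = 7^2 * 30 = 6*30 = 8
  bit 4 = 1: r = r^2 * 30 mod 43 = 8^2 * 30 = 21*30 = 28
  -> B = 28
s = B^a = 28^24 mod 43  (bits of 24 = 11000)
  bit 0 = 1: r = r^2 * 28 mod 43 = 1^2 * 28 = 1*28 = 28
  bit 1 = 1: r = r^2 * 28 mod 43 = 28^2 * 28 = 10*28 = 22
  bit 2 = 0: r = r^2 mod 43 = 22^2 = 11
  bit 3 = 0: r = r^2 mod 43 = 11^2 = 35
  bit 4 = 0: r = r^2 mod 43 = 35^2 = 21
  -> s = B^a = 21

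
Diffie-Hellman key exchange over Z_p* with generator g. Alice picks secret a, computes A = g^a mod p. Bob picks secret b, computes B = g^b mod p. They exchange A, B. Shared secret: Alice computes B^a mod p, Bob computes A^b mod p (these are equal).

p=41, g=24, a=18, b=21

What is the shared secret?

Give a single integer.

A = 24^18 mod 41  (bits of 18 = 10010)
  bit 0 = 1: r = r^2 * 24 mod 41 = 1^2 * 24 = 1*24 = 24
  bit 1 = 0: r = r^2 mod 41 = 24^2 = 2
  bit 2 = 0: r = r^2 mod 41 = 2^2 = 4
  bit 3 = 1: r = r^2 * 24 mod 41 = 4^2 * 24 = 16*24 = 15
  bit 4 = 0: r = r^2 mod 41 = 15^2 = 20
  -> A = 20
B = 24^21 mod 41  (bits of 21 = 10101)
  bit 0 = 1: r = r^2 * 24 mod 41 = 1^2 * 24 = 1*24 = 24
  bit 1 = 0: r = r^2 mod 41 = 24^2 = 2
  bit 2 = 1: r = r^2 * 24 mod 41 = 2^2 * 24 = 4*24 = 14
  bit 3 = 0: r = r^2 mod 41 = 14^2 = 32
  bit 4 = 1: r = r^2 * 24 mod 41 = 32^2 * 24 = 40*24 = 17
  -> B = 17
s = B^a = 17^18 mod 41  (bits of 18 = 10010)
  bit 0 = 1: r = r^2 * 17 mod 41 = 1^2 * 17 = 1*17 = 17
  bit 1 = 0: r = r^2 mod 41 = 17^2 = 2
  bit 2 = 0: r = r^2 mod 41 = 2^2 = 4
  bit 3 = 1: r = r^2 * 17 mod 41 = 4^2 * 17 = 16*17 = 26
  bit 4 = 0: r = r^2 mod 41 = 26^2 = 20
  -> s = B^a = 20

Answer: 20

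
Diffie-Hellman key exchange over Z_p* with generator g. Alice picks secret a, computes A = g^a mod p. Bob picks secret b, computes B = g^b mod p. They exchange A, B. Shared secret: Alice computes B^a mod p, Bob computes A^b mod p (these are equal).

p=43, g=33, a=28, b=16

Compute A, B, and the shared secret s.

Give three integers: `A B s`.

Answer: 6 31 6

Derivation:
A = 33^28 mod 43  (bits of 28 = 11100)
  bit 0 = 1: r = r^2 * 33 mod 43 = 1^2 * 33 = 1*33 = 33
  bit 1 = 1: r = r^2 * 33 mod 43 = 33^2 * 33 = 14*33 = 32
  bit 2 = 1: r = r^2 * 33 mod 43 = 32^2 * 33 = 35*33 = 37
  bit 3 = 0: r = r^2 mod 43 = 37^2 = 36
  bit 4 = 0: r = r^2 mod 43 = 36^2 = 6
  -> A = 6
B = 33^16 mod 43  (bits of 16 = 10000)
  bit 0 = 1: r = r^2 * 33 mod 43 = 1^2 * 33 = 1*33 = 33
  bit 1 = 0: r = r^2 mod 43 = 33^2 = 14
  bit 2 = 0: r = r^2 mod 43 = 14^2 = 24
  bit 3 = 0: r = r^2 mod 43 = 24^2 = 17
  bit 4 = 0: r = r^2 mod 43 = 17^2 = 31
  -> B = 31
s = B^a = 31^28 mod 43  (bits of 28 = 11100)
  bit 0 = 1: r = r^2 * 31 mod 43 = 1^2 * 31 = 1*31 = 31
  bit 1 = 1: r = r^2 * 31 mod 43 = 31^2 * 31 = 15*31 = 35
  bit 2 = 1: r = r^2 * 31 mod 43 = 35^2 * 31 = 21*31 = 6
  bit 3 = 0: r = r^2 mod 43 = 6^2 = 36
  bit 4 = 0: r = r^2 mod 43 = 36^2 = 6
  -> s = B^a = 6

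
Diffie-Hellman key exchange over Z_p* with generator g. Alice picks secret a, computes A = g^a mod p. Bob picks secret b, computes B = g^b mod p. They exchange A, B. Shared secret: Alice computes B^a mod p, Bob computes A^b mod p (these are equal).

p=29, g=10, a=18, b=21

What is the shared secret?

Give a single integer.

Answer: 28

Derivation:
A = 10^18 mod 29  (bits of 18 = 10010)
  bit 0 = 1: r = r^2 * 10 mod 29 = 1^2 * 10 = 1*10 = 10
  bit 1 = 0: r = r^2 mod 29 = 10^2 = 13
  bit 2 = 0: r = r^2 mod 29 = 13^2 = 24
  bit 3 = 1: r = r^2 * 10 mod 29 = 24^2 * 10 = 25*10 = 18
  bit 4 = 0: r = r^2 mod 29 = 18^2 = 5
  -> A = 5
B = 10^21 mod 29  (bits of 21 = 10101)
  bit 0 = 1: r = r^2 * 10 mod 29 = 1^2 * 10 = 1*10 = 10
  bit 1 = 0: r = r^2 mod 29 = 10^2 = 13
  bit 2 = 1: r = r^2 * 10 mod 29 = 13^2 * 10 = 24*10 = 8
  bit 3 = 0: r = r^2 mod 29 = 8^2 = 6
  bit 4 = 1: r = r^2 * 10 mod 29 = 6^2 * 10 = 7*10 = 12
  -> B = 12
s = B^a = 12^18 mod 29  (bits of 18 = 10010)
  bit 0 = 1: r = r^2 * 12 mod 29 = 1^2 * 12 = 1*12 = 12
  bit 1 = 0: r = r^2 mod 29 = 12^2 = 28
  bit 2 = 0: r = r^2 mod 29 = 28^2 = 1
  bit 3 = 1: r = r^2 * 12 mod 29 = 1^2 * 12 = 1*12 = 12
  bit 4 = 0: r = r^2 mod 29 = 12^2 = 28
  -> s = B^a = 28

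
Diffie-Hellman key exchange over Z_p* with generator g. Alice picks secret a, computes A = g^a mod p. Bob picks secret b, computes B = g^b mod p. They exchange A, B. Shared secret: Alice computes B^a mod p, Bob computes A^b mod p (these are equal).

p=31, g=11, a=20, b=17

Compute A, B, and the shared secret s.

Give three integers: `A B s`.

Answer: 25 3 5

Derivation:
A = 11^20 mod 31  (bits of 20 = 10100)
  bit 0 = 1: r = r^2 * 11 mod 31 = 1^2 * 11 = 1*11 = 11
  bit 1 = 0: r = r^2 mod 31 = 11^2 = 28
  bit 2 = 1: r = r^2 * 11 mod 31 = 28^2 * 11 = 9*11 = 6
  bit 3 = 0: r = r^2 mod 31 = 6^2 = 5
  bit 4 = 0: r = r^2 mod 31 = 5^2 = 25
  -> A = 25
B = 11^17 mod 31  (bits of 17 = 10001)
  bit 0 = 1: r = r^2 * 11 mod 31 = 1^2 * 11 = 1*11 = 11
  bit 1 = 0: r = r^2 mod 31 = 11^2 = 28
  bit 2 = 0: r = r^2 mod 31 = 28^2 = 9
  bit 3 = 0: r = r^2 mod 31 = 9^2 = 19
  bit 4 = 1: r = r^2 * 11 mod 31 = 19^2 * 11 = 20*11 = 3
  -> B = 3
s = B^a = 3^20 mod 31  (bits of 20 = 10100)
  bit 0 = 1: r = r^2 * 3 mod 31 = 1^2 * 3 = 1*3 = 3
  bit 1 = 0: r = r^2 mod 31 = 3^2 = 9
  bit 2 = 1: r = r^2 * 3 mod 31 = 9^2 * 3 = 19*3 = 26
  bit 3 = 0: r = r^2 mod 31 = 26^2 = 25
  bit 4 = 0: r = r^2 mod 31 = 25^2 = 5
  -> s = B^a = 5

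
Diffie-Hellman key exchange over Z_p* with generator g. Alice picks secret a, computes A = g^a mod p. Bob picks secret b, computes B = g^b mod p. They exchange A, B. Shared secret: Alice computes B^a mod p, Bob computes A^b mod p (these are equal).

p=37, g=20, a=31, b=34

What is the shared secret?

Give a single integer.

A = 20^31 mod 37  (bits of 31 = 11111)
  bit 0 = 1: r = r^2 * 20 mod 37 = 1^2 * 20 = 1*20 = 20
  bit 1 = 1: r = r^2 * 20 mod 37 = 20^2 * 20 = 30*20 = 8
  bit 2 = 1: r = r^2 * 20 mod 37 = 8^2 * 20 = 27*20 = 22
  bit 3 = 1: r = r^2 * 20 mod 37 = 22^2 * 20 = 3*20 = 23
  bit 4 = 1: r = r^2 * 20 mod 37 = 23^2 * 20 = 11*20 = 35
  -> A = 35
B = 20^34 mod 37  (bits of 34 = 100010)
  bit 0 = 1: r = r^2 * 20 mod 37 = 1^2 * 20 = 1*20 = 20
  bit 1 = 0: r = r^2 mod 37 = 20^2 = 30
  bit 2 = 0: r = r^2 mod 37 = 30^2 = 12
  bit 3 = 0: r = r^2 mod 37 = 12^2 = 33
  bit 4 = 1: r = r^2 * 20 mod 37 = 33^2 * 20 = 16*20 = 24
  bit 5 = 0: r = r^2 mod 37 = 24^2 = 21
  -> B = 21
s = B^a = 21^31 mod 37  (bits of 31 = 11111)
  bit 0 = 1: r = r^2 * 21 mod 37 = 1^2 * 21 = 1*21 = 21
  bit 1 = 1: r = r^2 * 21 mod 37 = 21^2 * 21 = 34*21 = 11
  bit 2 = 1: r = r^2 * 21 mod 37 = 11^2 * 21 = 10*21 = 25
  bit 3 = 1: r = r^2 * 21 mod 37 = 25^2 * 21 = 33*21 = 27
  bit 4 = 1: r = r^2 * 21 mod 37 = 27^2 * 21 = 26*21 = 28
  -> s = B^a = 28

Answer: 28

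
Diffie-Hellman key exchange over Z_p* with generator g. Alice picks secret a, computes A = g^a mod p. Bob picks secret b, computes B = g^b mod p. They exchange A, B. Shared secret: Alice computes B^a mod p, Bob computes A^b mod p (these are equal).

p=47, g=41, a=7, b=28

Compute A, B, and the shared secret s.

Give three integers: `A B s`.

Answer: 43 21 37

Derivation:
A = 41^7 mod 47  (bits of 7 = 111)
  bit 0 = 1: r = r^2 * 41 mod 47 = 1^2 * 41 = 1*41 = 41
  bit 1 = 1: r = r^2 * 41 mod 47 = 41^2 * 41 = 36*41 = 19
  bit 2 = 1: r = r^2 * 41 mod 47 = 19^2 * 41 = 32*41 = 43
  -> A = 43
B = 41^28 mod 47  (bits of 28 = 11100)
  bit 0 = 1: r = r^2 * 41 mod 47 = 1^2 * 41 = 1*41 = 41
  bit 1 = 1: r = r^2 * 41 mod 47 = 41^2 * 41 = 36*41 = 19
  bit 2 = 1: r = r^2 * 41 mod 47 = 19^2 * 41 = 32*41 = 43
  bit 3 = 0: r = r^2 mod 47 = 43^2 = 16
  bit 4 = 0: r = r^2 mod 47 = 16^2 = 21
  -> B = 21
s = B^a = 21^7 mod 47  (bits of 7 = 111)
  bit 0 = 1: r = r^2 * 21 mod 47 = 1^2 * 21 = 1*21 = 21
  bit 1 = 1: r = r^2 * 21 mod 47 = 21^2 * 21 = 18*21 = 2
  bit 2 = 1: r = r^2 * 21 mod 47 = 2^2 * 21 = 4*21 = 37
  -> s = B^a = 37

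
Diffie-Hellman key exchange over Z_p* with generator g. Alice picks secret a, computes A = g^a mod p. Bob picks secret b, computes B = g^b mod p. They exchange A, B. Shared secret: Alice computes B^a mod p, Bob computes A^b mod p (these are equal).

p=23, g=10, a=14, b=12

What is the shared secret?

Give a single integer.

A = 10^14 mod 23  (bits of 14 = 1110)
  bit 0 = 1: r = r^2 * 10 mod 23 = 1^2 * 10 = 1*10 = 10
  bit 1 = 1: r = r^2 * 10 mod 23 = 10^2 * 10 = 8*10 = 11
  bit 2 = 1: r = r^2 * 10 mod 23 = 11^2 * 10 = 6*10 = 14
  bit 3 = 0: r = r^2 mod 23 = 14^2 = 12
  -> A = 12
B = 10^12 mod 23  (bits of 12 = 1100)
  bit 0 = 1: r = r^2 * 10 mod 23 = 1^2 * 10 = 1*10 = 10
  bit 1 = 1: r = r^2 * 10 mod 23 = 10^2 * 10 = 8*10 = 11
  bit 2 = 0: r = r^2 mod 23 = 11^2 = 6
  bit 3 = 0: r = r^2 mod 23 = 6^2 = 13
  -> B = 13
s = B^a = 13^14 mod 23  (bits of 14 = 1110)
  bit 0 = 1: r = r^2 * 13 mod 23 = 1^2 * 13 = 1*13 = 13
  bit 1 = 1: r = r^2 * 13 mod 23 = 13^2 * 13 = 8*13 = 12
  bit 2 = 1: r = r^2 * 13 mod 23 = 12^2 * 13 = 6*13 = 9
  bit 3 = 0: r = r^2 mod 23 = 9^2 = 12
  -> s = B^a = 12

Answer: 12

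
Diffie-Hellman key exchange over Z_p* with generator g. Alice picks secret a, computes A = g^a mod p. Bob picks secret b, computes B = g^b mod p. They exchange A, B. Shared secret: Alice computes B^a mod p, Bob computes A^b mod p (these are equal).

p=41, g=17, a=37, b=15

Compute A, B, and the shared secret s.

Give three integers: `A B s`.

A = 17^37 mod 41  (bits of 37 = 100101)
  bit 0 = 1: r = r^2 * 17 mod 41 = 1^2 * 17 = 1*17 = 17
  bit 1 = 0: r = r^2 mod 41 = 17^2 = 2
  bit 2 = 0: r = r^2 mod 41 = 2^2 = 4
  bit 3 = 1: r = r^2 * 17 mod 41 = 4^2 * 17 = 16*17 = 26
  bit 4 = 0: r = r^2 mod 41 = 26^2 = 20
  bit 5 = 1: r = r^2 * 17 mod 41 = 20^2 * 17 = 31*17 = 35
  -> A = 35
B = 17^15 mod 41  (bits of 15 = 1111)
  bit 0 = 1: r = r^2 * 17 mod 41 = 1^2 * 17 = 1*17 = 17
  bit 1 = 1: r = r^2 * 17 mod 41 = 17^2 * 17 = 2*17 = 34
  bit 2 = 1: r = r^2 * 17 mod 41 = 34^2 * 17 = 8*17 = 13
  bit 3 = 1: r = r^2 * 17 mod 41 = 13^2 * 17 = 5*17 = 3
  -> B = 3
s = B^a = 3^37 mod 41  (bits of 37 = 100101)
  bit 0 = 1: r = r^2 * 3 mod 41 = 1^2 * 3 = 1*3 = 3
  bit 1 = 0: r = r^2 mod 41 = 3^2 = 9
  bit 2 = 0: r = r^2 mod 41 = 9^2 = 40
  bit 3 = 1: r = r^2 * 3 mod 41 = 40^2 * 3 = 1*3 = 3
  bit 4 = 0: r = r^2 mod 41 = 3^2 = 9
  bit 5 = 1: r = r^2 * 3 mod 41 = 9^2 * 3 = 40*3 = 38
  -> s = B^a = 38

Answer: 35 3 38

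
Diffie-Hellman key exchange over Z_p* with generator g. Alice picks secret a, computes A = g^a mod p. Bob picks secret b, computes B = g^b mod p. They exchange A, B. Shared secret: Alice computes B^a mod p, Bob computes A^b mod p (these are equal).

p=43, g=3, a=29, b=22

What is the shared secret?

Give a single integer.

A = 3^29 mod 43  (bits of 29 = 11101)
  bit 0 = 1: r = r^2 * 3 mod 43 = 1^2 * 3 = 1*3 = 3
  bit 1 = 1: r = r^2 * 3 mod 43 = 3^2 * 3 = 9*3 = 27
  bit 2 = 1: r = r^2 * 3 mod 43 = 27^2 * 3 = 41*3 = 37
  bit 3 = 0: r = r^2 mod 43 = 37^2 = 36
  bit 4 = 1: r = r^2 * 3 mod 43 = 36^2 * 3 = 6*3 = 18
  -> A = 18
B = 3^22 mod 43  (bits of 22 = 10110)
  bit 0 = 1: r = r^2 * 3 mod 43 = 1^2 * 3 = 1*3 = 3
  bit 1 = 0: r = r^2 mod 43 = 3^2 = 9
  bit 2 = 1: r = r^2 * 3 mod 43 = 9^2 * 3 = 38*3 = 28
  bit 3 = 1: r = r^2 * 3 mod 43 = 28^2 * 3 = 10*3 = 30
  bit 4 = 0: r = r^2 mod 43 = 30^2 = 40
  -> B = 40
s = B^a = 40^29 mod 43  (bits of 29 = 11101)
  bit 0 = 1: r = r^2 * 40 mod 43 = 1^2 * 40 = 1*40 = 40
  bit 1 = 1: r = r^2 * 40 mod 43 = 40^2 * 40 = 9*40 = 16
  bit 2 = 1: r = r^2 * 40 mod 43 = 16^2 * 40 = 41*40 = 6
  bit 3 = 0: r = r^2 mod 43 = 6^2 = 36
  bit 4 = 1: r = r^2 * 40 mod 43 = 36^2 * 40 = 6*40 = 25
  -> s = B^a = 25

Answer: 25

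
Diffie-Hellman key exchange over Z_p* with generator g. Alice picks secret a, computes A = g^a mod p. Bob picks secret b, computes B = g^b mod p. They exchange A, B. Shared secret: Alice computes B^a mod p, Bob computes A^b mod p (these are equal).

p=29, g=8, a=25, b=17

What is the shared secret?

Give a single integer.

Answer: 27

Derivation:
A = 8^25 mod 29  (bits of 25 = 11001)
  bit 0 = 1: r = r^2 * 8 mod 29 = 1^2 * 8 = 1*8 = 8
  bit 1 = 1: r = r^2 * 8 mod 29 = 8^2 * 8 = 6*8 = 19
  bit 2 = 0: r = r^2 mod 29 = 19^2 = 13
  bit 3 = 0: r = r^2 mod 29 = 13^2 = 24
  bit 4 = 1: r = r^2 * 8 mod 29 = 24^2 * 8 = 25*8 = 26
  -> A = 26
B = 8^17 mod 29  (bits of 17 = 10001)
  bit 0 = 1: r = r^2 * 8 mod 29 = 1^2 * 8 = 1*8 = 8
  bit 1 = 0: r = r^2 mod 29 = 8^2 = 6
  bit 2 = 0: r = r^2 mod 29 = 6^2 = 7
  bit 3 = 0: r = r^2 mod 29 = 7^2 = 20
  bit 4 = 1: r = r^2 * 8 mod 29 = 20^2 * 8 = 23*8 = 10
  -> B = 10
s = B^a = 10^25 mod 29  (bits of 25 = 11001)
  bit 0 = 1: r = r^2 * 10 mod 29 = 1^2 * 10 = 1*10 = 10
  bit 1 = 1: r = r^2 * 10 mod 29 = 10^2 * 10 = 13*10 = 14
  bit 2 = 0: r = r^2 mod 29 = 14^2 = 22
  bit 3 = 0: r = r^2 mod 29 = 22^2 = 20
  bit 4 = 1: r = r^2 * 10 mod 29 = 20^2 * 10 = 23*10 = 27
  -> s = B^a = 27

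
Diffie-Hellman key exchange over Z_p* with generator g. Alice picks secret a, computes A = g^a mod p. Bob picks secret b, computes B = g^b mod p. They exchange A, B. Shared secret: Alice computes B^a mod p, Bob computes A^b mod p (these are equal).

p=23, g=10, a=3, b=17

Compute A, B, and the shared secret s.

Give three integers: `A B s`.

A = 10^3 mod 23  (bits of 3 = 11)
  bit 0 = 1: r = r^2 * 10 mod 23 = 1^2 * 10 = 1*10 = 10
  bit 1 = 1: r = r^2 * 10 mod 23 = 10^2 * 10 = 8*10 = 11
  -> A = 11
B = 10^17 mod 23  (bits of 17 = 10001)
  bit 0 = 1: r = r^2 * 10 mod 23 = 1^2 * 10 = 1*10 = 10
  bit 1 = 0: r = r^2 mod 23 = 10^2 = 8
  bit 2 = 0: r = r^2 mod 23 = 8^2 = 18
  bit 3 = 0: r = r^2 mod 23 = 18^2 = 2
  bit 4 = 1: r = r^2 * 10 mod 23 = 2^2 * 10 = 4*10 = 17
  -> B = 17
s = B^a = 17^3 mod 23  (bits of 3 = 11)
  bit 0 = 1: r = r^2 * 17 mod 23 = 1^2 * 17 = 1*17 = 17
  bit 1 = 1: r = r^2 * 17 mod 23 = 17^2 * 17 = 13*17 = 14
  -> s = B^a = 14

Answer: 11 17 14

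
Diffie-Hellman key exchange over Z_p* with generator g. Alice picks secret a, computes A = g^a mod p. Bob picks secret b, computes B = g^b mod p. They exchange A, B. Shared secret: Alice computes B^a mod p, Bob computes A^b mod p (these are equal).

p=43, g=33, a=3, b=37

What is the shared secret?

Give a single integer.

A = 33^3 mod 43  (bits of 3 = 11)
  bit 0 = 1: r = r^2 * 33 mod 43 = 1^2 * 33 = 1*33 = 33
  bit 1 = 1: r = r^2 * 33 mod 43 = 33^2 * 33 = 14*33 = 32
  -> A = 32
B = 33^37 mod 43  (bits of 37 = 100101)
  bit 0 = 1: r = r^2 * 33 mod 43 = 1^2 * 33 = 1*33 = 33
  bit 1 = 0: r = r^2 mod 43 = 33^2 = 14
  bit 2 = 0: r = r^2 mod 43 = 14^2 = 24
  bit 3 = 1: r = r^2 * 33 mod 43 = 24^2 * 33 = 17*33 = 2
  bit 4 = 0: r = r^2 mod 43 = 2^2 = 4
  bit 5 = 1: r = r^2 * 33 mod 43 = 4^2 * 33 = 16*33 = 12
  -> B = 12
s = B^a = 12^3 mod 43  (bits of 3 = 11)
  bit 0 = 1: r = r^2 * 12 mod 43 = 1^2 * 12 = 1*12 = 12
  bit 1 = 1: r = r^2 * 12 mod 43 = 12^2 * 12 = 15*12 = 8
  -> s = B^a = 8

Answer: 8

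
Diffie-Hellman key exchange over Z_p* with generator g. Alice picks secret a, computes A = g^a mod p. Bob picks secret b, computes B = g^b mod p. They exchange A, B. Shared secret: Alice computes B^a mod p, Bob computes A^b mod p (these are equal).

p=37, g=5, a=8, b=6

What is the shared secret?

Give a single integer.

Answer: 10

Derivation:
A = 5^8 mod 37  (bits of 8 = 1000)
  bit 0 = 1: r = r^2 * 5 mod 37 = 1^2 * 5 = 1*5 = 5
  bit 1 = 0: r = r^2 mod 37 = 5^2 = 25
  bit 2 = 0: r = r^2 mod 37 = 25^2 = 33
  bit 3 = 0: r = r^2 mod 37 = 33^2 = 16
  -> A = 16
B = 5^6 mod 37  (bits of 6 = 110)
  bit 0 = 1: r = r^2 * 5 mod 37 = 1^2 * 5 = 1*5 = 5
  bit 1 = 1: r = r^2 * 5 mod 37 = 5^2 * 5 = 25*5 = 14
  bit 2 = 0: r = r^2 mod 37 = 14^2 = 11
  -> B = 11
s = B^a = 11^8 mod 37  (bits of 8 = 1000)
  bit 0 = 1: r = r^2 * 11 mod 37 = 1^2 * 11 = 1*11 = 11
  bit 1 = 0: r = r^2 mod 37 = 11^2 = 10
  bit 2 = 0: r = r^2 mod 37 = 10^2 = 26
  bit 3 = 0: r = r^2 mod 37 = 26^2 = 10
  -> s = B^a = 10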